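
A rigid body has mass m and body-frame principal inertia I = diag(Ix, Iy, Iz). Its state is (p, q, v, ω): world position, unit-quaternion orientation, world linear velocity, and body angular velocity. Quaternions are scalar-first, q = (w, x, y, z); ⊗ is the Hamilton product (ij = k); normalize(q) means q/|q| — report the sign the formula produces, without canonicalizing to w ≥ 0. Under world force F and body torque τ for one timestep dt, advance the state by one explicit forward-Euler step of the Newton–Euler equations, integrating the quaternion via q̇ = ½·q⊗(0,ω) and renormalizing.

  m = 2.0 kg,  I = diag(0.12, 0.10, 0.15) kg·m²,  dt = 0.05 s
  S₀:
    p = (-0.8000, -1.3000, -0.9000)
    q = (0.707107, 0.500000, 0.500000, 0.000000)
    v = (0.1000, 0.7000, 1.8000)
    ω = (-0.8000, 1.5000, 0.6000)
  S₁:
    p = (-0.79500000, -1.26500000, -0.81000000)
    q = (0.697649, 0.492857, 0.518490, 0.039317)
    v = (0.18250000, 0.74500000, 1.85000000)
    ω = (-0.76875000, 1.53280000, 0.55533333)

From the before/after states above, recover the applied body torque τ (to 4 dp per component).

τ = (0.1200, 0.0800, -0.1100)

Δω = ω₁−ω₀ = (0.03125000, 0.03280000, -0.04466667)
precession coupling = (0.0450, 0.0144, 0.0240)
applied torque τ = (0.1200, 0.0800, -0.1100)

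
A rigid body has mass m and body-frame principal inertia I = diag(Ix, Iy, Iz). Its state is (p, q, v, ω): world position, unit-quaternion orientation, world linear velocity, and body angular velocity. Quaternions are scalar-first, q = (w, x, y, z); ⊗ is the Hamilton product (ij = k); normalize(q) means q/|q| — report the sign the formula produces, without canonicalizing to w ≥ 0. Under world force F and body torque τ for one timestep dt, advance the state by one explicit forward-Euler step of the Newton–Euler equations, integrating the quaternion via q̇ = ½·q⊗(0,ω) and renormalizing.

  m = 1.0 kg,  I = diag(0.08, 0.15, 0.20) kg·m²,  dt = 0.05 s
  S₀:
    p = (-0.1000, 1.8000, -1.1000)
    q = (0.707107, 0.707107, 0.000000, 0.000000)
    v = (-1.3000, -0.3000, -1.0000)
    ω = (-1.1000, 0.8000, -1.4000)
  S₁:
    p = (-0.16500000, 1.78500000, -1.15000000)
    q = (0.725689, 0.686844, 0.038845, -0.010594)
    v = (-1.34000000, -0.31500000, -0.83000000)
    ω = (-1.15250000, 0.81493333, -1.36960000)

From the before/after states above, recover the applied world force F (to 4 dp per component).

F = (-0.8000, -0.3000, 3.4000)

velocity change Δv = (-0.04000000, -0.01500000, 0.17000000)
F = m·Δv/dt = (-0.8000, -0.3000, 3.4000)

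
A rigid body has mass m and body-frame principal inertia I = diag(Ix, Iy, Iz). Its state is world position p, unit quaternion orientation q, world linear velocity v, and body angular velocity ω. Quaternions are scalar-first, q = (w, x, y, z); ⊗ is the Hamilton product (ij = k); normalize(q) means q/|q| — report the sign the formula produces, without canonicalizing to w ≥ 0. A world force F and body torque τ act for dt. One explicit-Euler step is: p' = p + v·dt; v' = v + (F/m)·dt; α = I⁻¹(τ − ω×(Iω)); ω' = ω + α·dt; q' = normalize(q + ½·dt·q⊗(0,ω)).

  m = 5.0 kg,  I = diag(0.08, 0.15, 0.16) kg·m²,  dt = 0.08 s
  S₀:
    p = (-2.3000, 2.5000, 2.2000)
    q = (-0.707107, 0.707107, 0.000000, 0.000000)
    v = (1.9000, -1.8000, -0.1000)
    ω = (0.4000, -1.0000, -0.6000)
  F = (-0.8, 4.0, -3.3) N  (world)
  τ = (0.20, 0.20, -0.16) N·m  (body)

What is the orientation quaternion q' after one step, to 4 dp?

q⊗(0,ω) = (-0.2828428, -0.2828428, 1.1313712, -0.2828428)
updated quaternion q' = (-0.7175, 0.6949, 0.0452, -0.0113)

q' = (-0.7175, 0.6949, 0.0452, -0.0113)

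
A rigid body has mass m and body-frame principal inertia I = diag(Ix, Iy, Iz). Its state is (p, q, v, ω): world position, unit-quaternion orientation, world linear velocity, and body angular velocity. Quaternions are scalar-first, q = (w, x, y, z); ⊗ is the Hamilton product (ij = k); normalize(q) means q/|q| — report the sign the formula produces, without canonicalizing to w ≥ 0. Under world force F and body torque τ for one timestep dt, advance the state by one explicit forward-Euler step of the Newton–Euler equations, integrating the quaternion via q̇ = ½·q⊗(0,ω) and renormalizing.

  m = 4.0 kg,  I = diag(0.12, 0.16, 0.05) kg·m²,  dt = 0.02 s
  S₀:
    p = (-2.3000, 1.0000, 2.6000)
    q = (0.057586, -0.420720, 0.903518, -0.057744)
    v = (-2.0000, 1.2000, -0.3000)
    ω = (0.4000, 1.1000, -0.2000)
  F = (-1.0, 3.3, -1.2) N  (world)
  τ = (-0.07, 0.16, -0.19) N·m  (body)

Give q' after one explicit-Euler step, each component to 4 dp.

q' = (0.0492, -0.4216, 0.9030, -0.0661)

q⊗(0,ω) = (-0.8371306, -0.0941508, -0.0438970, -0.8357164)
q + ½dt·q⊗(0,ω), renormalized = (0.0492, -0.4216, 0.9030, -0.0661)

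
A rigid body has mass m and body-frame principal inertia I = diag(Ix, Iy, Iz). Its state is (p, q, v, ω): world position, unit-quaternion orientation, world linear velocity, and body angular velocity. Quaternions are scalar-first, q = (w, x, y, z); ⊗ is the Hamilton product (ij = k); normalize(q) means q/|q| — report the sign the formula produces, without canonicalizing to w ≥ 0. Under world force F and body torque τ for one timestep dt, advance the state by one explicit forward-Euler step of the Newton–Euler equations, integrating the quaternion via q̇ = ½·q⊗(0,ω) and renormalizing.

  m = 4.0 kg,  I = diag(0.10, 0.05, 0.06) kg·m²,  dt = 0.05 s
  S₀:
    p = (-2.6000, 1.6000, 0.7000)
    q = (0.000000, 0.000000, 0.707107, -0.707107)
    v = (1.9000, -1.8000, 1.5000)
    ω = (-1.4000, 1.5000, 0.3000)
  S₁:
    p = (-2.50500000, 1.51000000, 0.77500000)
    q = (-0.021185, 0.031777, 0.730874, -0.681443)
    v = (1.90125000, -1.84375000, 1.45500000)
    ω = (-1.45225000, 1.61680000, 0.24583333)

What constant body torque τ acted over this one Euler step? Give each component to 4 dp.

Δω = ω₁−ω₀ = (-0.05225000, 0.11680000, -0.05416667)
τ = I·(Δω/dt) + ω₀×(Iω₀) = (-0.1000, 0.1000, 0.0400)

τ = (-0.1000, 0.1000, 0.0400)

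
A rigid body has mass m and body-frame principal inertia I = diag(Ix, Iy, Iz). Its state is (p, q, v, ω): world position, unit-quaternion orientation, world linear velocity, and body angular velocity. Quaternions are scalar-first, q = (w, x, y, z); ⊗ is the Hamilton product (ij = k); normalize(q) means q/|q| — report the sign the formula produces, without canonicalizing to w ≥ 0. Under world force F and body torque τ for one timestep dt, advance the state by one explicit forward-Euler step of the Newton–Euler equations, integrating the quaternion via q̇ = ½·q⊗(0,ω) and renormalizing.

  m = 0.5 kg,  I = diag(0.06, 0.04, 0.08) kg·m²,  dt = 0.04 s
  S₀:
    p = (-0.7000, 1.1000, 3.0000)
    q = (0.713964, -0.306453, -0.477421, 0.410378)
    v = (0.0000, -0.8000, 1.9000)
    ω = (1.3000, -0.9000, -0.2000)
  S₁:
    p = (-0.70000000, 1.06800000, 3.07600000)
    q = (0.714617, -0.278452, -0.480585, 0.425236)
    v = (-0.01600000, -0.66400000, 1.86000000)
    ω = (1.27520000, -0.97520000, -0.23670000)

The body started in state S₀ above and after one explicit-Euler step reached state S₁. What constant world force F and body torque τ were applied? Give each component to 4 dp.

F = (-0.2000, 1.7000, -0.5000)
τ = (-0.0300, -0.0700, -0.0500)

v₁ − v₀ = (-0.01600000, 0.13600000, -0.04000000)
applied force F = (-0.2000, 1.7000, -0.5000)
Δω = ω₁−ω₀ = (-0.02480000, -0.07520000, -0.03670000)
gyro term ω₀×Iω₀ = (0.0072, 0.0052, 0.0234)
applied torque τ = (-0.0300, -0.0700, -0.0500)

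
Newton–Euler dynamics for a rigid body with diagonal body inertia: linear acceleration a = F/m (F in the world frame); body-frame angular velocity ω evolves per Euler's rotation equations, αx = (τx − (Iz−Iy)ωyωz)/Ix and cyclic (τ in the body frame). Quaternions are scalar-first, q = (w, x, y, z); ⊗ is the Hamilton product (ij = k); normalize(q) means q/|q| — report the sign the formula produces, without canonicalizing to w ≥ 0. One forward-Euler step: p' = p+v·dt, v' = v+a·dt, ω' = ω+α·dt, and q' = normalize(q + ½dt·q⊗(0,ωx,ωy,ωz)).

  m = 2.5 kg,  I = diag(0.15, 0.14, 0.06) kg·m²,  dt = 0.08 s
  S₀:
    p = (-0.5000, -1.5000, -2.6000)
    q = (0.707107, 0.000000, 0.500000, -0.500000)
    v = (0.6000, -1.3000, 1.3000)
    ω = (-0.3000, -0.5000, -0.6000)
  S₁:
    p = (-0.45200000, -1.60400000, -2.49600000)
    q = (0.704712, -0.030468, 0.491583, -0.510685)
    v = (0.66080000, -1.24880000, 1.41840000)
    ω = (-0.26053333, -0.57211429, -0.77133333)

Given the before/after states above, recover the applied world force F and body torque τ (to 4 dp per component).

v₁ − v₀ = (0.06080000, 0.05120000, 0.11840000)
applied force F = (1.9000, 1.6000, 3.7000)
rate change Δω = (0.03946667, -0.07211429, -0.17133333)
applied torque τ = (0.0500, -0.1100, -0.1300)

F = (1.9000, 1.6000, 3.7000)
τ = (0.0500, -0.1100, -0.1300)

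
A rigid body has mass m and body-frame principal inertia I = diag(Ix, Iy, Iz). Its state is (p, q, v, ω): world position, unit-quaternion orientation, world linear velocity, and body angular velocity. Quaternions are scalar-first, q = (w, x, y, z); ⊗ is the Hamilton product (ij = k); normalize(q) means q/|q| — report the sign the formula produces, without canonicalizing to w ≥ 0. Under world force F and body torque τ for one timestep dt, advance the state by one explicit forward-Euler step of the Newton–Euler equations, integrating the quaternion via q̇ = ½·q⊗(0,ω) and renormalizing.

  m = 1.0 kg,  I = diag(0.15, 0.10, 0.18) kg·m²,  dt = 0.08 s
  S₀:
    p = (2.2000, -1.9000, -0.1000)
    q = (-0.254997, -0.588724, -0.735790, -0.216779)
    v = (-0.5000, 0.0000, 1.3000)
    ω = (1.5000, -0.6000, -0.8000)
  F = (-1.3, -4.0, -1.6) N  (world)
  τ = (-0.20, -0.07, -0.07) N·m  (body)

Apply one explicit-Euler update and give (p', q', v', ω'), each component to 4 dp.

p' = (2.1600, -1.9000, 0.0040)
q' = (-0.2436, -0.5842, -0.7595, -0.1500)
v' = (-0.6040, -0.3200, 1.1720)
ω' = (1.3729, -0.6848, -0.8511)

linear accel F/m = (-1.3000, -4.0000, -1.6000)
p' = p + v·dt = (2.1600, -1.9000, 0.0040)
new velocity v' = (-0.6040, -0.3200, 1.1720)
gyro term ω×Iω = (0.0384, 0.0360, 0.0450)
angular accel α = (-1.5893, -1.0600, -0.6389)
ω' = ω + α·dt = (1.3729, -0.6848, -0.8511)
2q̇ = q⊗(0,ω) = (0.2681888, 0.0760691, -0.6431495, 1.6609170)
q' = normalize(q + ½dt·q⊗(0,ω)) = (-0.2436, -0.5842, -0.7595, -0.1500)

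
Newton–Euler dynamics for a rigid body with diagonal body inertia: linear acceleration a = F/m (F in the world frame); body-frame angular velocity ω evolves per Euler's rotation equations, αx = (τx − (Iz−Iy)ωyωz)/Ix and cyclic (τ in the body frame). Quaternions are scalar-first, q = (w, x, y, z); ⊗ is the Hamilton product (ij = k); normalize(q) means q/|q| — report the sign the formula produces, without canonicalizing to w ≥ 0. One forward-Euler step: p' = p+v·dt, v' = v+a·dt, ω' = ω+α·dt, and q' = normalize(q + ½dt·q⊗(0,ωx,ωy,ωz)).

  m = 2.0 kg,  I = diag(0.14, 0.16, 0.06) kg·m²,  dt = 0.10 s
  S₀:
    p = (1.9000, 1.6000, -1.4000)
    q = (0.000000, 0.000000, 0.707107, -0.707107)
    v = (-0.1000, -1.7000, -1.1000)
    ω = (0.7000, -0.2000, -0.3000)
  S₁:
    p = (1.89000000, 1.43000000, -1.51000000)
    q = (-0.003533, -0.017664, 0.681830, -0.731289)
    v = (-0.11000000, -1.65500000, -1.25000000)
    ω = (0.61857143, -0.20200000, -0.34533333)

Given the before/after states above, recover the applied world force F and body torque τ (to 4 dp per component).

v₁ − v₀ = (-0.01000000, 0.04500000, -0.15000000)
m·(v₁−v₀)/dt = (-0.2000, 0.9000, -3.0000)
Δω = ω₁−ω₀ = (-0.08142857, -0.00200000, -0.04533333)
ω₀×(Iω₀) = (-0.0060, -0.0168, -0.0028)
τ = I·(Δω/dt) + ω₀×(Iω₀) = (-0.1200, -0.0200, -0.0300)

F = (-0.2000, 0.9000, -3.0000)
τ = (-0.1200, -0.0200, -0.0300)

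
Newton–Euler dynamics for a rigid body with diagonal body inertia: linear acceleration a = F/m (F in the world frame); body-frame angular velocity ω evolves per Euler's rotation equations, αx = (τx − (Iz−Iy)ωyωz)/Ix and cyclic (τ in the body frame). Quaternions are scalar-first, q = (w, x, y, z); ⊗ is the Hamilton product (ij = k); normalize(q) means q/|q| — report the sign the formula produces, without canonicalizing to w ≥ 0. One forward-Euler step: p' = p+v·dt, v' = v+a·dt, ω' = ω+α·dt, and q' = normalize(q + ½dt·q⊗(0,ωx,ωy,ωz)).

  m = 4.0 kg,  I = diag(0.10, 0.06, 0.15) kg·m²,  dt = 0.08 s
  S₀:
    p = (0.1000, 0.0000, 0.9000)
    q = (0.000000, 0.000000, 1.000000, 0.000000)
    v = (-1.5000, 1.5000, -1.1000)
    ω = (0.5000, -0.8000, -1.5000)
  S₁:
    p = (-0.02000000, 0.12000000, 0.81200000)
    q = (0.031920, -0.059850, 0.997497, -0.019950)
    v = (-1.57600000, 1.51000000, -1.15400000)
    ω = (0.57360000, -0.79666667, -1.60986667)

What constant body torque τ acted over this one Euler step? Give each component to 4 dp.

τ = (0.2000, 0.0400, -0.1900)

ω₁ − ω₀ = (0.07360000, 0.00333333, -0.10986667)
precession coupling = (0.1080, 0.0375, 0.0160)
applied torque τ = (0.2000, 0.0400, -0.1900)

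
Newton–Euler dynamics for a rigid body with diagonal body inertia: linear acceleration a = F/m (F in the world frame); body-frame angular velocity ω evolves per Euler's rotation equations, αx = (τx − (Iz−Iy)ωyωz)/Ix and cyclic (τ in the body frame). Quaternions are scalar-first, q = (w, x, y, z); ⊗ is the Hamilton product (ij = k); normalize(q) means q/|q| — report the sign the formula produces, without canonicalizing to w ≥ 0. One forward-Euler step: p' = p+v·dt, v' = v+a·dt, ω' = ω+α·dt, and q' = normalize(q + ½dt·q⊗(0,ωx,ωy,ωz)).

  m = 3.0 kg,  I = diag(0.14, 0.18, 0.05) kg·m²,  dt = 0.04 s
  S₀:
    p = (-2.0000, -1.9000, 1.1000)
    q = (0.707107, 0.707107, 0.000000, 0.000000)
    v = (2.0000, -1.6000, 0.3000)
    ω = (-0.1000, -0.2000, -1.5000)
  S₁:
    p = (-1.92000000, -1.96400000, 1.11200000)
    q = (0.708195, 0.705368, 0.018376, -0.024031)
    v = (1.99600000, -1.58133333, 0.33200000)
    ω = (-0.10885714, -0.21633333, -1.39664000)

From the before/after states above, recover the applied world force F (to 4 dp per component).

Δv = v₁−v₀ = (-0.00400000, 0.01866667, 0.03200000)
F = m·Δv/dt = (-0.3000, 1.4000, 2.4000)

F = (-0.3000, 1.4000, 2.4000)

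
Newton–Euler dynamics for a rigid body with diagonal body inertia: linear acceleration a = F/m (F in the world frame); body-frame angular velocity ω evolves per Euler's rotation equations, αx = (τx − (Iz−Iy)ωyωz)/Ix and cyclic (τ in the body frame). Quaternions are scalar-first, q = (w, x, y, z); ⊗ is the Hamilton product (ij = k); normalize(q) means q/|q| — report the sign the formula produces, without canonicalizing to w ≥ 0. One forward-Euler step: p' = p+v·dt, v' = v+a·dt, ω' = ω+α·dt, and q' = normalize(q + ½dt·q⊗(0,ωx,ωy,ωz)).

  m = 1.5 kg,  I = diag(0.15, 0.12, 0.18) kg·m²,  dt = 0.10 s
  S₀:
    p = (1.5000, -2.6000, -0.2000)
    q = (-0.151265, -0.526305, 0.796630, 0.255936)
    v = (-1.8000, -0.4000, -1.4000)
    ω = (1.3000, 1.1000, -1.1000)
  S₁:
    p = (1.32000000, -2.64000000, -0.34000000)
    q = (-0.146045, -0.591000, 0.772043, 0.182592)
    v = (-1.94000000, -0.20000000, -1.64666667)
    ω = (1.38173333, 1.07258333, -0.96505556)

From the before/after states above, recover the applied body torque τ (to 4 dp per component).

Δω = ω₁−ω₀ = (0.08173333, -0.02741667, 0.13494444)
gyro term ω₀×Iω₀ = (-0.0726, 0.0429, -0.0429)
applied torque τ = (0.0500, 0.0100, 0.2000)

τ = (0.0500, 0.0100, 0.2000)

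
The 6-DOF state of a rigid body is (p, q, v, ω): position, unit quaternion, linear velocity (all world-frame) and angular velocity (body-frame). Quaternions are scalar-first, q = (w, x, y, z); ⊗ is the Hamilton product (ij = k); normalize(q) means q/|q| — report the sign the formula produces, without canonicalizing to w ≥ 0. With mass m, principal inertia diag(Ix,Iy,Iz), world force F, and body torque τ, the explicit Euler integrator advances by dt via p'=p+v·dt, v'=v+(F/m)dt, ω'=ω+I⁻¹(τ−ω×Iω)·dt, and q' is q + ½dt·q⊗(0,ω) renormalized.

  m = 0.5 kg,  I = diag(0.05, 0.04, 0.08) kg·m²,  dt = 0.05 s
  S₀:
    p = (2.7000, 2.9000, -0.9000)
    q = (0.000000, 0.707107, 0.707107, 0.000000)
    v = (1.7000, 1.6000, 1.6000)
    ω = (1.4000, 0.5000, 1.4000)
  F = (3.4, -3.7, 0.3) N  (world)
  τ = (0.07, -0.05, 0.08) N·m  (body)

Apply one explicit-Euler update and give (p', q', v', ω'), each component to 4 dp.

a = F/m = (6.8000, -7.4000, 0.6000)
new position p' = (2.7850, 2.9800, -0.8200)
v + (F/m)dt = (2.0400, 1.2300, 1.6300)
gyro term ω×Iω = (0.0280, -0.0588, -0.0070)
angular accel α = (0.8400, 0.2200, 1.0875)
ω' = ω + α·dt = (1.4420, 0.5110, 1.4544)
2q̇ = q⊗(0,ω) = (-1.3435033, 0.9899498, -0.9899498, -0.6363963)
q' = normalize(q + ½dt·q⊗(0,ω)) = (-0.0335, 0.7309, 0.6815, -0.0159)

p' = (2.7850, 2.9800, -0.8200)
q' = (-0.0335, 0.7309, 0.6815, -0.0159)
v' = (2.0400, 1.2300, 1.6300)
ω' = (1.4420, 0.5110, 1.4544)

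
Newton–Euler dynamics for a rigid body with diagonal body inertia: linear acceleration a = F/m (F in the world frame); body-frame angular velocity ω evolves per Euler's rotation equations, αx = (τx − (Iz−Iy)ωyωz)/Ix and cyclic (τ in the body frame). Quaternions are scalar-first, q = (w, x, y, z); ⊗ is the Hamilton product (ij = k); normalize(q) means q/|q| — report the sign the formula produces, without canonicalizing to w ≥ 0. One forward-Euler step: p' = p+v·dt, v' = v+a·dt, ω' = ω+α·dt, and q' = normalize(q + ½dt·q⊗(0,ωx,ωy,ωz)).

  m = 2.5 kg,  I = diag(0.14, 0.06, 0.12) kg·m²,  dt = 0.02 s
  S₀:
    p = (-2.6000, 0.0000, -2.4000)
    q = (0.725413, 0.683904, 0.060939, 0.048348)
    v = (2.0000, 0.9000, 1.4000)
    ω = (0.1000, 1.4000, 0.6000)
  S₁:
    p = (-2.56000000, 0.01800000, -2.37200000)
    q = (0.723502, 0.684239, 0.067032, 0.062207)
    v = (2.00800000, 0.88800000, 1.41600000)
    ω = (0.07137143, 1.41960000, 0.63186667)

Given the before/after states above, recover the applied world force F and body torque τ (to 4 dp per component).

F = (1.0000, -1.5000, 2.0000)
τ = (-0.1500, 0.0600, 0.1800)

Δv = v₁−v₀ = (0.00800000, -0.01200000, 0.01600000)
m·(v₁−v₀)/dt = (1.0000, -1.5000, 2.0000)
ω₁ − ω₀ = (-0.02862857, 0.01960000, 0.03186667)
I·α + gyro = (-0.1500, 0.0600, 0.1800)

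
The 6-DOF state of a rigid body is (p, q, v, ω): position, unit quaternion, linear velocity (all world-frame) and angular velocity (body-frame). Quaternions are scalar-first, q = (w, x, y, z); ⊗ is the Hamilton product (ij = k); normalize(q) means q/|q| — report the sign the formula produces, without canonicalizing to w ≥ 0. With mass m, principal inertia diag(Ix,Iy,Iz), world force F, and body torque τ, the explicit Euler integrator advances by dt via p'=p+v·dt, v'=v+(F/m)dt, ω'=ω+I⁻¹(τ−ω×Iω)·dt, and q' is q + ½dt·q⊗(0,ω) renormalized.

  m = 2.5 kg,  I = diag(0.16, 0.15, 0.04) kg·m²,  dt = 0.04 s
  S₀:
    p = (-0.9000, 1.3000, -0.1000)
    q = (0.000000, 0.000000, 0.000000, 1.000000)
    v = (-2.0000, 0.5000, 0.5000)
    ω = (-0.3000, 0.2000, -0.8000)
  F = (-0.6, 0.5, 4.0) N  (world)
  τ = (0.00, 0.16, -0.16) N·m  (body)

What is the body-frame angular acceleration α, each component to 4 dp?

ω×(Iω) gyroscopic = (0.0176, 0.0288, 0.0006)
(τ − ω×Iω)/I = (-0.1100, 0.8747, -4.0150)

α = (-0.1100, 0.8747, -4.0150)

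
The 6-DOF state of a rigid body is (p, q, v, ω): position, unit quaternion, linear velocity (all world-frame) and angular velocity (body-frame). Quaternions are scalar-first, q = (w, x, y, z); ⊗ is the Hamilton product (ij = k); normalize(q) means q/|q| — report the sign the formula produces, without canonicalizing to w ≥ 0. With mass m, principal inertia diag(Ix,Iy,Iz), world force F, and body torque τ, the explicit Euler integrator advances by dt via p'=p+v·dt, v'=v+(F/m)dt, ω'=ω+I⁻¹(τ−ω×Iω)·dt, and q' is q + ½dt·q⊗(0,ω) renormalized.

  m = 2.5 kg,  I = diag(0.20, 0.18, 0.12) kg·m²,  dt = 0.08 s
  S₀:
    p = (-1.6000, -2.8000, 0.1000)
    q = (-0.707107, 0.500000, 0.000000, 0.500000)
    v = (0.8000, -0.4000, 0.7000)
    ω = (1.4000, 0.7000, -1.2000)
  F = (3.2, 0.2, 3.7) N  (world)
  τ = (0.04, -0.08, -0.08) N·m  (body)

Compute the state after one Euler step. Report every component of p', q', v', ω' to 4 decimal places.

linear accel F/m = (1.2800, 0.0800, 1.4800)
new position p' = (-1.5360, -2.8320, 0.1560)
new velocity v' = (0.9024, -0.3936, 0.8184)
precession coupling ω×(Iω) = (0.0504, -0.1344, -0.0196)
angular accel α = (-0.0520, 0.3022, -0.5033)
new body rate ω' = (1.3958, 0.7242, -1.2403)
q⊗(0,ω) = (-0.1000000, -1.3399498, 0.8050251, 1.1985284)
q' = normalize(q + ½dt·q⊗(0,ω)) = (-0.7089, 0.4450, 0.0321, 0.5462)

p' = (-1.5360, -2.8320, 0.1560)
q' = (-0.7089, 0.4450, 0.0321, 0.5462)
v' = (0.9024, -0.3936, 0.8184)
ω' = (1.3958, 0.7242, -1.2403)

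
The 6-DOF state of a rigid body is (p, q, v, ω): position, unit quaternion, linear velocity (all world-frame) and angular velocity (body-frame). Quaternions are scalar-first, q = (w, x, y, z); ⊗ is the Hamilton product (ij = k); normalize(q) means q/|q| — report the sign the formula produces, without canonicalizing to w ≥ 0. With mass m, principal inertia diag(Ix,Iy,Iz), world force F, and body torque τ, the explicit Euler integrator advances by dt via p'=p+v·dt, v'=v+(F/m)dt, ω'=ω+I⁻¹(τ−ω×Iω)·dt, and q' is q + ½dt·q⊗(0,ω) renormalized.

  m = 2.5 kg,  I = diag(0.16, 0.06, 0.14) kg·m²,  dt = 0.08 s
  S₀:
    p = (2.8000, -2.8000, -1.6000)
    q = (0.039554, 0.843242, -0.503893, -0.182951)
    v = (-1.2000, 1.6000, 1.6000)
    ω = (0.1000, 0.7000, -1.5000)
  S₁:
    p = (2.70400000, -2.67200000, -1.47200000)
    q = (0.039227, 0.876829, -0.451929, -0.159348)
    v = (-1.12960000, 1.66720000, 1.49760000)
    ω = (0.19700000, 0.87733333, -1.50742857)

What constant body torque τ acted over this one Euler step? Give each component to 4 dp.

rate change Δω = (0.09700000, 0.17733333, -0.00742857)
gyro term ω₀×Iω₀ = (-0.0840, -0.0030, -0.0070)
τ = I·(Δω/dt) + ω₀×(Iω₀) = (0.1100, 0.1300, -0.0200)

τ = (0.1100, 0.1300, -0.0200)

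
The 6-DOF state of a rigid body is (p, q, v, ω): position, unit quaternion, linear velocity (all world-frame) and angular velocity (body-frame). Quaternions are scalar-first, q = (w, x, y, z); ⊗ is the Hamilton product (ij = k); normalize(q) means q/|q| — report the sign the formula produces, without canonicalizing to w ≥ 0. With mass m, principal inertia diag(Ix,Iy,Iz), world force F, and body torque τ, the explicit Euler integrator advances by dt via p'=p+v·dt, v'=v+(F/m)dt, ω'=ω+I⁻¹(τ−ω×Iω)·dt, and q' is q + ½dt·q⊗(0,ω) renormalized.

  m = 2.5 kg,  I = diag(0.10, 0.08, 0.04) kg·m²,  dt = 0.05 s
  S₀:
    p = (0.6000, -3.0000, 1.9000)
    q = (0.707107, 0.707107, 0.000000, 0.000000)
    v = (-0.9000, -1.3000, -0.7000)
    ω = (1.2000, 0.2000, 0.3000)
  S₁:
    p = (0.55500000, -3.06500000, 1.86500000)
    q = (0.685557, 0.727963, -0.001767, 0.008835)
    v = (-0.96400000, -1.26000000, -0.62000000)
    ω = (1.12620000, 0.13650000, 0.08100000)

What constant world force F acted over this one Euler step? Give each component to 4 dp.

F = (-3.2000, 2.0000, 4.0000)

velocity change Δv = (-0.06400000, 0.04000000, 0.08000000)
F = m·Δv/dt = (-3.2000, 2.0000, 4.0000)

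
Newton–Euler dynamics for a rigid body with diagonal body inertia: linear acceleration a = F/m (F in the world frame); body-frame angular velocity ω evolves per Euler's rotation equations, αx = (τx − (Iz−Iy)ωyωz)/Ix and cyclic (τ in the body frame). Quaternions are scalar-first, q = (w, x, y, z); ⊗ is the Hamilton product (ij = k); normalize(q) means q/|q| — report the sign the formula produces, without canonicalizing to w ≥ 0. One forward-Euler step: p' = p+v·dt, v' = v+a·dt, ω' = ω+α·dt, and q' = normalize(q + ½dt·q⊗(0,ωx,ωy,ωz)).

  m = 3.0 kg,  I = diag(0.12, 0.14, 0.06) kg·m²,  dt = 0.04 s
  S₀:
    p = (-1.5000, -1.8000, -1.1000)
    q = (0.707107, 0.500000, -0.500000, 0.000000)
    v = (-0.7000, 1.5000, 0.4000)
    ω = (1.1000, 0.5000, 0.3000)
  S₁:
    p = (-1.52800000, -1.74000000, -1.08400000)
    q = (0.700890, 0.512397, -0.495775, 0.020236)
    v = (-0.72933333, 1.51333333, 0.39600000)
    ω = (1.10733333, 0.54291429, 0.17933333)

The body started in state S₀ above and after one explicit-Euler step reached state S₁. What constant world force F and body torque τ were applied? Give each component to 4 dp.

rate change Δω = (0.00733333, 0.04291429, -0.12066667)
applied torque τ = (0.0100, 0.1700, -0.1700)
Δv = v₁−v₀ = (-0.02933333, 0.01333333, -0.00400000)
F = m·Δv/dt = (-2.2000, 1.0000, -0.3000)

F = (-2.2000, 1.0000, -0.3000)
τ = (0.0100, 0.1700, -0.1700)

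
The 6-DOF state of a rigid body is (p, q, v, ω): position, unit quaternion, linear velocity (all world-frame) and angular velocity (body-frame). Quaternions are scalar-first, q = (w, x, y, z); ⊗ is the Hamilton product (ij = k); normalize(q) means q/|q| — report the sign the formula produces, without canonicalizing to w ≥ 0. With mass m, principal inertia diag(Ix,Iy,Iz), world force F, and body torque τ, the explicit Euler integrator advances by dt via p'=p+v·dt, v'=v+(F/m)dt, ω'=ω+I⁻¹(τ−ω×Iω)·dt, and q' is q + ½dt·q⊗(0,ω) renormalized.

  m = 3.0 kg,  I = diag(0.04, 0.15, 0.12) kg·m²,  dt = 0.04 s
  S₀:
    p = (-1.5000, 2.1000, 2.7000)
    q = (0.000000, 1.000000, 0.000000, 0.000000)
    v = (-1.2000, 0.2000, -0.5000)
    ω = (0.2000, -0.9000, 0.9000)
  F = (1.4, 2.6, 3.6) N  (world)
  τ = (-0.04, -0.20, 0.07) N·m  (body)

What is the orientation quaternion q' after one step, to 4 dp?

2q̇ = q⊗(0,ω) = (-0.2000000, 0.0000000, -0.9000000, -0.9000000)
q + ½dt·q⊗(0,ω), renormalized = (-0.0040, 0.9997, -0.0180, -0.0180)

q' = (-0.0040, 0.9997, -0.0180, -0.0180)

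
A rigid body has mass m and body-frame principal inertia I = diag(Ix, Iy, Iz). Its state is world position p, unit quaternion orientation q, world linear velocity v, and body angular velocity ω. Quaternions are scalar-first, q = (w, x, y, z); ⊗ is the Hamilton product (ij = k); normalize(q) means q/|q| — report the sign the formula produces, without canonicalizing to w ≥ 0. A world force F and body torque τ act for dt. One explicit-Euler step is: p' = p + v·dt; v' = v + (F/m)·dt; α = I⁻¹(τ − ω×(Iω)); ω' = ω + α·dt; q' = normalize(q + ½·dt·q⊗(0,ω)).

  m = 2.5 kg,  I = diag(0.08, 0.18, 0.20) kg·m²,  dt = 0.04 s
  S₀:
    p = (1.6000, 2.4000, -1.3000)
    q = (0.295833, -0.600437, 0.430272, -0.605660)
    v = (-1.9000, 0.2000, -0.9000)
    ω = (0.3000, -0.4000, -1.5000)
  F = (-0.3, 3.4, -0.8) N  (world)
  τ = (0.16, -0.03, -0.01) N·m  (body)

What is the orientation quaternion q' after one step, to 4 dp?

2q̇ = q⊗(0,ω) = (-0.5562501, -0.7989221, -1.2006867, -0.3326563)
updated quaternion q' = (0.2846, -0.6161, 0.4061, -0.6120)

q' = (0.2846, -0.6161, 0.4061, -0.6120)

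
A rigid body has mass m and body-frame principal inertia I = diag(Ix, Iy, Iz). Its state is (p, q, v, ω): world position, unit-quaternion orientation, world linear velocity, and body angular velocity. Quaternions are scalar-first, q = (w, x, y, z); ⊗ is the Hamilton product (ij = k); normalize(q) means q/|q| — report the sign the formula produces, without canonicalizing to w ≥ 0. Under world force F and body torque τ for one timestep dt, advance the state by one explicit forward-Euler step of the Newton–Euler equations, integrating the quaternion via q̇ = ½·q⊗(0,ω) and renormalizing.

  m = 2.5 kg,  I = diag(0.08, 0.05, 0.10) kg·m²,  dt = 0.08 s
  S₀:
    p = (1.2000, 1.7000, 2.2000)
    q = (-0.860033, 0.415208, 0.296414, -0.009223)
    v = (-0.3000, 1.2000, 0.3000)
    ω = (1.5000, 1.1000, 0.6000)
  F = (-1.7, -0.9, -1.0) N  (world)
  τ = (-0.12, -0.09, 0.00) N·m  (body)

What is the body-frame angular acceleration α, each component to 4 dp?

α = (-1.9125, -1.4400, 0.4950)

precession coupling ω×(Iω) = (0.0330, -0.0180, -0.0495)
(τ − ω×Iω)/I = (-1.9125, -1.4400, 0.4950)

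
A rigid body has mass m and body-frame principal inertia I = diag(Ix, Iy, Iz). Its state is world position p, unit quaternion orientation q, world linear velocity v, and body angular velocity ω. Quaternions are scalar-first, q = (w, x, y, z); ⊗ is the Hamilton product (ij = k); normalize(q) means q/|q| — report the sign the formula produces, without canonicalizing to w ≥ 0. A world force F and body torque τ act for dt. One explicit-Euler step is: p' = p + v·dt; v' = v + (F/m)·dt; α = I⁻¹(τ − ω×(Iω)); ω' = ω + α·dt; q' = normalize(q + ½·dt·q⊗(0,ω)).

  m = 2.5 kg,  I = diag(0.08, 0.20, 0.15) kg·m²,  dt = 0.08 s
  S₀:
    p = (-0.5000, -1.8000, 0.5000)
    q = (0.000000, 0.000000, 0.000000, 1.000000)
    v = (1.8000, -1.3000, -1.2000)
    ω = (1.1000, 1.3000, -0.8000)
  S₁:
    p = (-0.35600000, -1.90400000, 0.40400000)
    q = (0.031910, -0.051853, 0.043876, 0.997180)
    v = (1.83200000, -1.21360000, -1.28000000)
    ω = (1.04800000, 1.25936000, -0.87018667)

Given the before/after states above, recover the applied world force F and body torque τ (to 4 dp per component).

Δω = ω₁−ω₀ = (-0.05200000, -0.04064000, -0.07018667)
gyro term ω₀×Iω₀ = (0.0520, 0.0616, 0.1716)
I·α + gyro = (0.0000, -0.0400, 0.0400)
velocity change Δv = (0.03200000, 0.08640000, -0.08000000)
m·(v₁−v₀)/dt = (1.0000, 2.7000, -2.5000)

F = (1.0000, 2.7000, -2.5000)
τ = (0.0000, -0.0400, 0.0400)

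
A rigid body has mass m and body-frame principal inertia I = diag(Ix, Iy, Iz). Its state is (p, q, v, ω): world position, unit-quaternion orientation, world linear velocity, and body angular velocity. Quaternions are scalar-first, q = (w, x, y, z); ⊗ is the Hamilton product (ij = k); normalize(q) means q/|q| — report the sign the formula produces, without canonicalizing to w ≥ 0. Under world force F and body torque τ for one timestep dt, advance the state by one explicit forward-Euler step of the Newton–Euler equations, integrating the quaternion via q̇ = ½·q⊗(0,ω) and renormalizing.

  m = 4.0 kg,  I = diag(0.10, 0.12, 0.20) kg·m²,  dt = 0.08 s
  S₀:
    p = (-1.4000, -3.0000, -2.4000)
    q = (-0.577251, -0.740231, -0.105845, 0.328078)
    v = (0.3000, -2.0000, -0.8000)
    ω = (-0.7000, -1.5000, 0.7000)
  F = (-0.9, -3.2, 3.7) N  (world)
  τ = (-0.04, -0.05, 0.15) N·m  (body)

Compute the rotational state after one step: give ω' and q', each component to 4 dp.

ω' = (-0.6648, -1.5660, 0.7516)
q' = (-0.6119, -0.7055, -0.0595, 0.3525)

α = I⁻¹(τ − ω×Iω) = (0.4400, -0.8250, 0.6450)
ω + α·dt = (-0.6648, -1.5660, 0.7516)
2q̇ = q⊗(0,ω) = (-0.9065838, 0.8221012, 1.1543836, 0.6321793)
q + ½dt·q⊗(0,ω), renormalized = (-0.6119, -0.7055, -0.0595, 0.3525)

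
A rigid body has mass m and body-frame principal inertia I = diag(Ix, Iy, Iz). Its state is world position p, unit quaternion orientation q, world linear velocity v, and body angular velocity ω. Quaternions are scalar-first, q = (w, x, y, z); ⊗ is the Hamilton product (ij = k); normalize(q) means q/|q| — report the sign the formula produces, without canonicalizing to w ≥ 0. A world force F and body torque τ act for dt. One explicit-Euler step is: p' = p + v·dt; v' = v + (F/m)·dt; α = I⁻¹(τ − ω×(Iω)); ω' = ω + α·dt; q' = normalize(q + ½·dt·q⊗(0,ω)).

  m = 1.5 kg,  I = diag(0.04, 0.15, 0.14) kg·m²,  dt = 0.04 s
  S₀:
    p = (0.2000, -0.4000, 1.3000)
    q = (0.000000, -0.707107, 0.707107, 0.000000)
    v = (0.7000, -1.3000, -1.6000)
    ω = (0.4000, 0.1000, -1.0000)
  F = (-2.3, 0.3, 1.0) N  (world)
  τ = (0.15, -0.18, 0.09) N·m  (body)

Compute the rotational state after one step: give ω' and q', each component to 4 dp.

ω' = (0.5490, 0.0413, -0.9755)
q' = (0.0042, -0.7211, 0.6928, -0.0071)

α = I⁻¹(τ − ω×Iω) = (3.7250, -1.4667, 0.6114)
ω + α·dt = (0.5490, 0.0413, -0.9755)
Hamilton product q⊗(0,ω) = (0.2121321, -0.7071070, -0.7071070, -0.3535535)
q' = normalize(q + ½dt·q⊗(0,ω)) = (0.0042, -0.7211, 0.6928, -0.0071)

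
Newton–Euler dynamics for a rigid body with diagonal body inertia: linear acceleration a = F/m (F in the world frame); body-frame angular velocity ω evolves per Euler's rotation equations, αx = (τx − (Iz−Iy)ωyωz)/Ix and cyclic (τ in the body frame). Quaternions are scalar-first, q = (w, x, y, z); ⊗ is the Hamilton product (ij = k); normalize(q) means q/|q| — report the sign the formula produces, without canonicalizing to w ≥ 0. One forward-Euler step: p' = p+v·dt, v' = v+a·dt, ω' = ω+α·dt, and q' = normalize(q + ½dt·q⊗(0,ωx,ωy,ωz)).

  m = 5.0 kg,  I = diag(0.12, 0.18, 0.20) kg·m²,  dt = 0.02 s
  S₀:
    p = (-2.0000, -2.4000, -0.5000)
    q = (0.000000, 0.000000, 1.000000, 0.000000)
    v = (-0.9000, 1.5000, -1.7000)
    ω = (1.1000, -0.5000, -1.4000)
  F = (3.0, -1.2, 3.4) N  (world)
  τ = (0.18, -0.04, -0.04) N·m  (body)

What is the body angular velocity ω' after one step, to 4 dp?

ω' = (1.1277, -0.5181, -1.4007)

angular accel α = (1.3833, -0.9067, -0.0350)
ω' = ω + α·dt = (1.1277, -0.5181, -1.4007)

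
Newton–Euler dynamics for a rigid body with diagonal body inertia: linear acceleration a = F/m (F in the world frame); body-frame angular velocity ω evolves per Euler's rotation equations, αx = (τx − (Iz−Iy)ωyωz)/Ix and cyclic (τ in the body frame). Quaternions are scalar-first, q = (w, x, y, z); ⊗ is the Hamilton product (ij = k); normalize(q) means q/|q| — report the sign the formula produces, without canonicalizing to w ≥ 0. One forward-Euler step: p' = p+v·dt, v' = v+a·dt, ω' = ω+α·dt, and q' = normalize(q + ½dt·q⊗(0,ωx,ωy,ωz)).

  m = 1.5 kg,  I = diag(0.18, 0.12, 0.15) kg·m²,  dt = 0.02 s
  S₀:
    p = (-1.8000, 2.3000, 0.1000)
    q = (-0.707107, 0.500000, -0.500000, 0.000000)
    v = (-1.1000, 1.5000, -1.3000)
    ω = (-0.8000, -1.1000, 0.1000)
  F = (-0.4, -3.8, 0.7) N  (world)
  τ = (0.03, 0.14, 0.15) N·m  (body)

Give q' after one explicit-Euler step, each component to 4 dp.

q' = (-0.7085, 0.5051, -0.4927, -0.0102)

q⊗(0,ω) = (-0.1500000, 0.5156856, 0.7278177, -1.0207107)
q' = normalize(q + ½dt·q⊗(0,ω)) = (-0.7085, 0.5051, -0.4927, -0.0102)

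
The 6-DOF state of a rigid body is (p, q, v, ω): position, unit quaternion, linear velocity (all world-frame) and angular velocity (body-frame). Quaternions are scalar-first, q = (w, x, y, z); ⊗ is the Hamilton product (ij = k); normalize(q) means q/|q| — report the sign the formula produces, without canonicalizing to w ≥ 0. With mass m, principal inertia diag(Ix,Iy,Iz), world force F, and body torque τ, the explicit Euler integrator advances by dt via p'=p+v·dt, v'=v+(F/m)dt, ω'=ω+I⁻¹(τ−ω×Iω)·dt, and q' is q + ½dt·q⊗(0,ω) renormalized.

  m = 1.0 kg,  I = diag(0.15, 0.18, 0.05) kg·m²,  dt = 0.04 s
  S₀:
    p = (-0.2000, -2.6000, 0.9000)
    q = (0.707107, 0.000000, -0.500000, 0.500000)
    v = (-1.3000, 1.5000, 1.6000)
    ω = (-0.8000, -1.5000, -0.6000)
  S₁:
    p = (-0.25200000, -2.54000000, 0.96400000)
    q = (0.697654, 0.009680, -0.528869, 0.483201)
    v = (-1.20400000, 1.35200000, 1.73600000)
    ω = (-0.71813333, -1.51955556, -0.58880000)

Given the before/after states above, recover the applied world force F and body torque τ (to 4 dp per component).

velocity change Δv = (0.09600000, -0.14800000, 0.13600000)
applied force F = (2.4000, -3.7000, 3.4000)
rate change Δω = (0.08186667, -0.01955556, 0.01120000)
I·α + gyro = (0.1900, -0.0400, 0.0500)

F = (2.4000, -3.7000, 3.4000)
τ = (0.1900, -0.0400, 0.0500)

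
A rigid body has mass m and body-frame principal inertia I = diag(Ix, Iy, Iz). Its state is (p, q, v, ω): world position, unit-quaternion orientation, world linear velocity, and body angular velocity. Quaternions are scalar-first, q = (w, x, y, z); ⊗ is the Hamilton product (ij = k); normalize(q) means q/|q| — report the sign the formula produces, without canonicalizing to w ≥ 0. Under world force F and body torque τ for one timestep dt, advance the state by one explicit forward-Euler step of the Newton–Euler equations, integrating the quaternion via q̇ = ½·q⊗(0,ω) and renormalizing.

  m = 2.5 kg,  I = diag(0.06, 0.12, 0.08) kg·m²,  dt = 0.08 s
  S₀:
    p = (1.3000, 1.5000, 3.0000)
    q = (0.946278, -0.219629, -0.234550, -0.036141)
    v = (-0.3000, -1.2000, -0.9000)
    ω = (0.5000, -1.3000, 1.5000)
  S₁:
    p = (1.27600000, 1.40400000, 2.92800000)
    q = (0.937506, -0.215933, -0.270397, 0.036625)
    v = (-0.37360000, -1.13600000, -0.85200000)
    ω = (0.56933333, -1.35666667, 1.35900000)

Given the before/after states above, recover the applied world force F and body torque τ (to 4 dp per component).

F = (-2.3000, 2.0000, 1.5000)
τ = (0.1300, -0.1000, -0.1800)

v₁ − v₀ = (-0.07360000, 0.06400000, 0.04800000)
m·(v₁−v₀)/dt = (-2.3000, 2.0000, 1.5000)
Δω = ω₁−ω₀ = (0.06933333, -0.05666667, -0.14100000)
ω₀×(Iω₀) = (0.0780, -0.0150, -0.0390)
applied torque τ = (0.1300, -0.1000, -0.1800)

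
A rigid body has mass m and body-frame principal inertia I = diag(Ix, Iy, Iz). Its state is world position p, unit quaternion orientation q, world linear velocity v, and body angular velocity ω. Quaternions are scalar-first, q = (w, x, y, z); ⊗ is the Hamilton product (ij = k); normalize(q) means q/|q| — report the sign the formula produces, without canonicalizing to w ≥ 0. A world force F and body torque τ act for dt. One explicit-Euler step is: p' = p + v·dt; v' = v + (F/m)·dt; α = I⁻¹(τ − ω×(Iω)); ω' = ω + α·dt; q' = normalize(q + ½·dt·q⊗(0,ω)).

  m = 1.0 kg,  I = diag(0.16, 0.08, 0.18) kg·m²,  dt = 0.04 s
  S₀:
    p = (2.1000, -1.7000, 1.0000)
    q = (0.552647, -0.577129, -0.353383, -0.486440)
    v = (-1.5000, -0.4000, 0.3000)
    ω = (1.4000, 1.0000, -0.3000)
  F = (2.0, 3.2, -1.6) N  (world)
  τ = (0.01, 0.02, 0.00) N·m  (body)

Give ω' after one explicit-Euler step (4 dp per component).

ω' = (1.4100, 1.0058, -0.2751)

precession coupling ω×(Iω) = (-0.0300, 0.0084, -0.1120)
(τ − ω×Iω)/I = (0.2500, 0.1450, 0.6222)
ω' = ω + α·dt = (1.4100, 1.0058, -0.2751)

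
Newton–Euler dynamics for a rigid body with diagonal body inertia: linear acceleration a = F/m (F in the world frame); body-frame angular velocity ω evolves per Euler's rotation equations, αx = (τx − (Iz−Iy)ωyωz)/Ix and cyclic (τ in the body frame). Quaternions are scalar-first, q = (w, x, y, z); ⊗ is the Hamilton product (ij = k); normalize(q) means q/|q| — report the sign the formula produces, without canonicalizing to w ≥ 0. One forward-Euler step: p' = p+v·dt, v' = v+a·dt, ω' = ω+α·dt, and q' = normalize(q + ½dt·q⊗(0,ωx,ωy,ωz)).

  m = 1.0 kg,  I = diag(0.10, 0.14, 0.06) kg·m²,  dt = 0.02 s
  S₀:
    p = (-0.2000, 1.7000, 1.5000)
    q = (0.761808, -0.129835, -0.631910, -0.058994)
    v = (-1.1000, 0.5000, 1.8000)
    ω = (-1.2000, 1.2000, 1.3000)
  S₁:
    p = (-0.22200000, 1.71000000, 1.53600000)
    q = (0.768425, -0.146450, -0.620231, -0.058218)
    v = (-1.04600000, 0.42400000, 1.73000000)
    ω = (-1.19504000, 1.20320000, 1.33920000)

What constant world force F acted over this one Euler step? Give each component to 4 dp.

velocity change Δv = (0.05400000, -0.07600000, -0.07000000)
F = m·Δv/dt = (2.7000, -3.8000, -3.5000)

F = (2.7000, -3.8000, -3.5000)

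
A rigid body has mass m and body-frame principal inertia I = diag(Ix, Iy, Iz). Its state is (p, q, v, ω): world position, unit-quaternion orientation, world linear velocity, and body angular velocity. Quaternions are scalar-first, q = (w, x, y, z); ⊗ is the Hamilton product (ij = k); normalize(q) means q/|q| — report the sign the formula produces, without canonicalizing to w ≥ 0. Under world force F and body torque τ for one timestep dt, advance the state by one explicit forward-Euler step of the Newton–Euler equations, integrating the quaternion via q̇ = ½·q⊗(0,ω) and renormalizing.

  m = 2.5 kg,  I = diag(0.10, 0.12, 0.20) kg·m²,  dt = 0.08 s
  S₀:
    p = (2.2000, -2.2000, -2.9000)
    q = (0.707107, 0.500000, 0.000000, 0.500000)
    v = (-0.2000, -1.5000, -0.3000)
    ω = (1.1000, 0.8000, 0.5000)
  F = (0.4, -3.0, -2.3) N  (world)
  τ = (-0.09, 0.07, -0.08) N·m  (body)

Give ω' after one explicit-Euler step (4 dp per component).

ω' = (1.0024, 0.8833, 0.4610)

angular accel α = (-1.2200, 1.0417, -0.4880)
new body rate ω' = (1.0024, 0.8833, 0.4610)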